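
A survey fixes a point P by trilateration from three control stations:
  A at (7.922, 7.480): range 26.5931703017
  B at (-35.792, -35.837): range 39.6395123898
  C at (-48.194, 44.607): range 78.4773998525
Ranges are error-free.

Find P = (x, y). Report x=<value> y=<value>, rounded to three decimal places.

eq1: (x − 7.922)² + (y − 7.480)² = 26.5931703017²
eq2: (x + 35.792)² + (y + 35.837)² = 39.6395123898²
eq3: (x + 48.194)² + (y − 44.607)² = 78.4773998525²
eq1−eq3, eq1−eq2 (x²,y² cancel):
  -112.232·x + 74.254·y = -1257.767980
  -87.428·x − 86.634·y = 1582.555113
det = -112.232·-86.634 − 74.254·-87.428 = 16214.985800
x = (-1257.767980·-86.634 − 74.254·1582.555113) / 16214.985800 = -0.527017
y = (-112.232·1582.555113 − -1257.767980·-87.428) / 16214.985800 = -17.735289

x=-0.527 y=-17.735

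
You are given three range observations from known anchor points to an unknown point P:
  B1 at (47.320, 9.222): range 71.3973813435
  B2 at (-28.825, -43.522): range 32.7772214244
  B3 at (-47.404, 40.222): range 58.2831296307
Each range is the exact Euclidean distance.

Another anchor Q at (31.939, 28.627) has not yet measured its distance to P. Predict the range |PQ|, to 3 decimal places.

eq1: (x − 47.320)² + (y − 9.222)² = 71.3973813435²
eq2: (x + 28.825)² + (y + 43.522)² = 32.7772214244²
eq3: (x + 47.404)² + (y − 40.222)² = 58.2831296307²
eq1−eq3, eq1−eq2 (x²,y² cancel):
  -189.448·x + 62.000·y = 3241.383679
  -152.290·x − 105.488·y = 4424.057243
det = -189.448·-105.488 − 62.000·-152.290 = 29426.470624
x = (3241.383679·-105.488 − 62.000·4424.057243) / 29426.470624 = -20.940963
y = (-189.448·4424.057243 − 3241.383679·-152.290) / 29426.470624 = -11.707095
|P − Q| = √((-20.940963 − 31.939)² + (-11.707095 − 28.627)²) = 66.506614

66.507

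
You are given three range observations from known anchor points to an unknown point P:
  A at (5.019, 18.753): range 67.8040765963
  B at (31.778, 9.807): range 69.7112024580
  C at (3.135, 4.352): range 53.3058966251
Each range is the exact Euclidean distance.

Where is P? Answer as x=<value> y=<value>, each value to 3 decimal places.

x=-7.297 y=-47.923

eq1: (x − 5.019)² + (y − 18.753)² = 67.8040765963²
eq2: (x − 31.778)² + (y − 9.807)² = 69.7112024580²
eq3: (x − 3.135)² + (y − 4.352)² = 53.3058966251²
eq1−eq2, eq1−eq3 (x²,y² cancel):
  53.518·x − 17.892·y = 466.894218
  -3.768·x − 28.802·y = 1407.776947
det = 53.518·-28.802 − -17.892·-3.768 = -1608.842492
x = (466.894218·-28.802 − -17.892·1407.776947) / -1608.842492 = -7.297456
y = (53.518·1407.776947 − 466.894218·-3.768) / -1608.842492 = -47.923065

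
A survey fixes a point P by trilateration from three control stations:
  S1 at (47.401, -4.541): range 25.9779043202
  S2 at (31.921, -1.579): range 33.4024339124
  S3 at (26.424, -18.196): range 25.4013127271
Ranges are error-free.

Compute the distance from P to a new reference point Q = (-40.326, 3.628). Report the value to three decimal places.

eq1: (x − 47.401)² + (y + 4.541)² = 25.9779043202²
eq2: (x − 31.921)² + (y + 1.579)² = 33.4024339124²
eq3: (x − 26.424)² + (y + 18.196)² = 25.4013127271²
eq3−eq1, eq3−eq2 (x²,y² cancel):
  41.954·x + 27.310·y = 1208.528465
  10.994·x + 33.234·y = -478.374613
det = 41.954·33.234 − 27.310·10.994 = 1094.053096
x = (1208.528465·33.234 − 27.310·-478.374613) / 1094.053096 = 48.652708
y = (41.954·-478.374613 − 1208.528465·10.994) / 1094.053096 = -30.488731
|P − Q| = √((48.652708 − -40.326)² + (-30.488731 − 3.628)²) = 95.295130

95.295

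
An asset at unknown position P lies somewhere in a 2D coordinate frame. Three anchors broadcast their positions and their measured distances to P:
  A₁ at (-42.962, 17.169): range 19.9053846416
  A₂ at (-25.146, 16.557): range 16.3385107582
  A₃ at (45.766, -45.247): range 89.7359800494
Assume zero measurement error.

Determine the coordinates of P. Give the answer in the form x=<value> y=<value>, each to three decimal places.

x=-30.961 y=1.288

eq1: (x + 42.962)² + (y − 17.169)² = 19.9053846416²
eq2: (x + 25.146)² + (y − 16.557)² = 16.3385107582²
eq3: (x − 45.766)² + (y + 45.247)² = 89.7359800494²
eq3−eq2, eq3−eq1 (x²,y² cancel):
  -141.824·x + 123.608·y = 4550.236982
  -177.456·x + 124.832·y = 5655.012018
det = -141.824·124.832 − 123.608·-177.456 = 4230.807680
x = (4550.236982·124.832 − 123.608·5655.012018) / 4230.807680 = -30.960883
y = (-141.824·5655.012018 − 4550.236982·-177.456) / 4230.807680 = 1.288272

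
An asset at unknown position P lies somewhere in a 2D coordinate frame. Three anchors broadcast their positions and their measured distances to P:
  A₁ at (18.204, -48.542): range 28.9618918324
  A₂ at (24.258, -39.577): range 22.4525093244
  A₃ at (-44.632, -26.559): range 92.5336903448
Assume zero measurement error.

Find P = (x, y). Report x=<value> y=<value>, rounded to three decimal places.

x=46.523 y=-42.473

eq1: (x − 18.204)² + (y + 48.542)² = 28.9618918324²
eq2: (x − 24.258)² + (y + 39.577)² = 22.4525093244²
eq3: (x + 44.632)² + (y + 26.559)² = 92.5336903448²
eq3−eq2, eq3−eq1 (x²,y² cancel):
  137.780·x − 26.036·y = 7515.762262
  125.672·x − 43.966·y = 7714.008145
det = 137.780·-43.966 − -26.036·125.672 = -2785.639288
x = (7515.762262·-43.966 − -26.036·7714.008145) / -2785.639288 = 46.522925
y = (137.780·7714.008145 − 7515.762262·125.672) / -2785.639288 = -42.473255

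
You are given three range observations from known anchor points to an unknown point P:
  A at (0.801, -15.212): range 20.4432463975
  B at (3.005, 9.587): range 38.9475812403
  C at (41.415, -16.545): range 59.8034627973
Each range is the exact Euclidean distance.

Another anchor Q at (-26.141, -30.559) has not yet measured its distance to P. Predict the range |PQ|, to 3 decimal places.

10.961

eq1: (x − 0.801)² + (y + 15.212)² = 20.4432463975²
eq2: (x − 3.005)² + (y − 9.587)² = 38.9475812403²
eq3: (x − 41.415)² + (y + 16.545)² = 59.8034627973²
eq2−eq3, eq2−eq1 (x²,y² cancel):
  76.820·x − 52.264·y = -171.541422
  -4.408·x − 49.598·y = 1230.093712
det = 76.820·-49.598 − -52.264·-4.408 = -4040.498072
x = (-171.541422·-49.598 − -52.264·1230.093712) / -4040.498072 = -18.017019
y = (76.820·1230.093712 − -171.541422·-4.408) / -4040.498072 = -23.200022
|P − Q| = √((-18.017019 − -26.141)² + (-23.200022 − -30.559)²) = 10.961461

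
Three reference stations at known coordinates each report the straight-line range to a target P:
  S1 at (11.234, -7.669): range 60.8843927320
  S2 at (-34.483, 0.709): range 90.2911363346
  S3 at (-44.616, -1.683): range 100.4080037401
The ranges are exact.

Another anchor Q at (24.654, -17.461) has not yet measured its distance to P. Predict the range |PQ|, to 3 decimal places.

eq1: (x − 11.234)² + (y + 7.669)² = 60.8843927320²
eq2: (x + 34.483)² + (y − 0.709)² = 90.2911363346²
eq3: (x + 44.616)² + (y + 1.683)² = 100.4080037401²
eq2−eq1, eq2−eq3 (x²,y² cancel):
  91.434·x − 16.756·y = 3441.016369
  -20.266·x − 4.784·y = -1125.437939
det = 91.434·-4.784 − -16.756·-20.266 = -776.997352
x = (3441.016369·-4.784 − -16.756·-1125.437939) / -776.997352 = 45.456603
y = (91.434·-1125.437939 − 3441.016369·-20.266) / -776.997352 = 42.686960
|P − Q| = √((45.456603 − 24.654)² + (42.686960 − -17.461)²) = 63.643738

63.644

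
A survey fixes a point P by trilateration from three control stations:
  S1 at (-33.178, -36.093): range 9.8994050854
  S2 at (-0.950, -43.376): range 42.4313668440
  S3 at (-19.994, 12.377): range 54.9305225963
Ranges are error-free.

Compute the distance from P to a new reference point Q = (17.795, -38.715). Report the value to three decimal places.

60.782

eq1: (x + 33.178)² + (y + 36.093)² = 9.8994050854²
eq2: (x + 0.950)² + (y + 43.376)² = 42.4313668440²
eq3: (x + 19.994)² + (y − 12.377)² = 54.9305225963²
eq3−eq1, eq3−eq2 (x²,y² cancel):
  -26.368·x − 96.940·y = 4769.898260
  38.088·x − 111.506·y = 2546.371131
det = -26.368·-111.506 − -96.940·38.088 = 6632.440928
x = (4769.898260·-111.506 − -96.940·2546.371131) / 6632.440928 = -42.974685
y = (-26.368·2546.371131 − 4769.898260·38.088) / 6632.440928 = -37.515389
|P − Q| = √((-42.974685 − 17.795)² + (-37.515389 − -38.715)²) = 60.781524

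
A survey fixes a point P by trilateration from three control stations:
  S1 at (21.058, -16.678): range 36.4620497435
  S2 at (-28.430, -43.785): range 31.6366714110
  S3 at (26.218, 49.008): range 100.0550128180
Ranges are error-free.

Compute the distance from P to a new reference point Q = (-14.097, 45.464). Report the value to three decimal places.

eq1: (x − 21.058)² + (y + 16.678)² = 36.4620497435²
eq2: (x + 28.430)² + (y + 43.785)² = 31.6366714110²
eq3: (x − 26.218)² + (y − 49.008)² = 100.0550128180²
eq3−eq2, eq3−eq1 (x²,y² cancel):
  -109.296·x − 185.586·y = 8646.350149
  -10.320·x − 131.372·y = 6313.951979
det = -109.296·-131.372 − -185.586·-10.320 = 12443.186592
x = (8646.350149·-131.372 − -185.586·6313.951979) / 12443.186592 = 2.884533
y = (-109.296·6313.951979 − 8646.350149·-10.320) / 12443.186592 = -48.288222
|P − Q| = √((2.884533 − -14.097)² + (-48.288222 − 45.464)²) = 95.277761

95.278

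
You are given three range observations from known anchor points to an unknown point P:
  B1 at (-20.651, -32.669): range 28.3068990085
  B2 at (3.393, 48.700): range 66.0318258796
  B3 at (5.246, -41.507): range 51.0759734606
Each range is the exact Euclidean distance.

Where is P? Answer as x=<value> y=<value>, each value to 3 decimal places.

eq1: (x + 20.651)² + (y + 32.669)² = 28.3068990085²
eq2: (x − 3.393)² + (y − 48.700)² = 66.0318258796²
eq3: (x − 5.246)² + (y + 41.507)² = 51.0759734606²
eq3−eq2, eq3−eq1 (x²,y² cancel):
  -3.706·x + 180.414·y = -1118.596080
  -51.794·x + 17.676·y = 1550.850330
det = -3.706·17.676 − 180.414·-51.794 = 9278.855460
x = (-1118.596080·17.676 − 180.414·1550.850330) / 9278.855460 = -32.284953
y = (-3.706·1550.850330 − -1118.596080·-51.794) / 9278.855460 = -6.863348

x=-32.285 y=-6.863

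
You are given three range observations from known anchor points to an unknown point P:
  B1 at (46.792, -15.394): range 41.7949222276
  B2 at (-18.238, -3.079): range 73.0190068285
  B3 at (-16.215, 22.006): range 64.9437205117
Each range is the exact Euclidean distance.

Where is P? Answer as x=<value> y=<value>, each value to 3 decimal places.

eq1: (x − 46.792)² + (y + 15.394)² = 41.7949222276²
eq2: (x + 18.238)² + (y + 3.079)² = 73.0190068285²
eq3: (x + 16.215)² + (y − 22.006)² = 64.9437205117²
eq1−eq2, eq1−eq3 (x²,y² cancel):
  -130.060·x + 24.630·y = -5669.321449
  -126.014·x + 74.800·y = -4150.147549
det = -130.060·74.800 − 24.630·-126.014 = -6624.763180
x = (-5669.321449·74.800 − 24.630·-4150.147549) / -6624.763180 = 48.582433
y = (-130.060·-4150.147549 − -5669.321449·-126.014) / -6624.763180 = 26.362555

x=48.582 y=26.363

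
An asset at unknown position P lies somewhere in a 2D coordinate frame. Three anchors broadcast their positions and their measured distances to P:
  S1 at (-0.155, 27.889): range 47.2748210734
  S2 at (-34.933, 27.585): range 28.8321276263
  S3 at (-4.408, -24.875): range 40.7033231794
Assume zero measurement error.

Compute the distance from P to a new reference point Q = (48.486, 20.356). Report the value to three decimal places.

88.603

eq1: (x + 0.155)² + (y − 27.889)² = 47.2748210734²
eq2: (x + 34.933)² + (y − 27.585)² = 28.8321276263²
eq3: (x + 4.408)² + (y + 24.875)² = 40.7033231794²
eq2−eq3, eq2−eq1 (x²,y² cancel):
  61.050·x − 104.920·y = -2168.519559
  69.556·x + 0.608·y = -2607.043492
det = 61.050·0.608 − -104.920·69.556 = 7334.933920
x = (-2168.519559·0.608 − -104.920·-2607.043492) / 7334.933920 = -37.471294
y = (61.050·-2607.043492 − -2168.519559·69.556) / 7334.933920 = -1.135178
|P − Q| = √((-37.471294 − 48.486)² + (-1.135178 − 20.356)²) = 88.603200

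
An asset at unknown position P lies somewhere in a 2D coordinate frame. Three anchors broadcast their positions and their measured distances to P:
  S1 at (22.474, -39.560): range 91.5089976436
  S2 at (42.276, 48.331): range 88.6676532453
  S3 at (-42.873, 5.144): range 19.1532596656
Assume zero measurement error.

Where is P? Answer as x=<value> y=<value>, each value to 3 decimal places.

x=-43.072 y=24.296

eq1: (x − 22.474)² + (y + 39.560)² = 91.5089976436²
eq2: (x − 42.276)² + (y − 48.331)² = 88.6676532453²
eq3: (x + 42.873)² + (y − 5.144)² = 19.1532596656²
eq2−eq3, eq2−eq1 (x²,y² cancel):
  -170.298·x − 86.374·y = 5236.514504
  -39.604·x − 175.782·y = -2565.015379
det = -170.298·-175.782 − -86.374·-39.604 = 26514.567140
x = (5236.514504·-175.782 − -86.374·-2565.015379) / 26514.567140 = -43.072007
y = (-170.298·-2565.015379 − 5236.514504·-39.604) / 26514.567140 = 24.296226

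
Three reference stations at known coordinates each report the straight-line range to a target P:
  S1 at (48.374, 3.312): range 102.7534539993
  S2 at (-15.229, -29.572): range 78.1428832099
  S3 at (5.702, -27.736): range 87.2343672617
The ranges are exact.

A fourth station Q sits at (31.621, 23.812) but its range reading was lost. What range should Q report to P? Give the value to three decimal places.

80.540

eq1: (x − 48.374)² + (y − 3.312)² = 102.7534539993²
eq2: (x + 15.229)² + (y + 29.572)² = 78.1428832099²
eq3: (x − 5.702)² + (y + 27.736)² = 87.2343672617²
eq1−eq3, eq1−eq2 (x²,y² cancel):
  -85.344·x − 62.096·y = 1399.222757
  -127.206·x − 65.768·y = 3207.374517
det = -85.344·-65.768 − -62.096·-127.206 = -2286.079584
x = (1399.222757·-65.768 − -62.096·3207.374517) / -2286.079584 = -46.866717
y = (-85.344·3207.374517 − 1399.222757·-127.206) / -2286.079584 = 41.879837
|P − Q| = √((-46.866717 − 31.621)² + (41.879837 − 23.812)²) = 80.540478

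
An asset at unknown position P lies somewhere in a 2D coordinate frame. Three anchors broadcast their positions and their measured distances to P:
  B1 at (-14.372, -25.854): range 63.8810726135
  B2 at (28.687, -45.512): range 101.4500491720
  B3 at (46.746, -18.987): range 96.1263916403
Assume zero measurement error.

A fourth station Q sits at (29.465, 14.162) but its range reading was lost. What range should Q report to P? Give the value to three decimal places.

eq1: (x + 14.372)² + (y + 25.854)² = 63.8810726135²
eq2: (x − 28.687)² + (y + 45.512)² = 101.4500491720²
eq3: (x − 46.746)² + (y + 18.987)² = 96.1263916403²
eq3−eq2, eq3−eq1 (x²,y² cancel):
  -36.118·x − 53.050·y = -703.237879
  -122.236·x − 13.734·y = 3488.780747
det = -36.118·-13.734 − -53.050·-122.236 = -5988.575188
x = (-703.237879·-13.734 − -53.050·3488.780747) / -5988.575188 = -32.518267
y = (-36.118·3488.780747 − -703.237879·-122.236) / -5988.575188 = 35.395526
|P − Q| = √((-32.518267 − 29.465)² + (35.395526 − 14.162)²) = 65.519371

65.519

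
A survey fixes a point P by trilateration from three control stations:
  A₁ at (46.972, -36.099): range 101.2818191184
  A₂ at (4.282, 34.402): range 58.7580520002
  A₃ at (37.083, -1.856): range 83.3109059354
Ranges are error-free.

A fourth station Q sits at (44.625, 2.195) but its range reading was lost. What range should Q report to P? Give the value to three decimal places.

90.663

eq1: (x − 46.972)² + (y + 36.099)² = 101.2818191184²
eq2: (x − 4.282)² + (y − 34.402)² = 58.7580520002²
eq3: (x − 37.083)² + (y + 1.856)² = 83.3109059354²
eq3−eq1, eq3−eq2 (x²,y² cancel):
  19.778·x − 68.486·y = -1186.386876
  -65.602·x + 72.516·y = 3311.437876
det = 19.778·72.516 − -68.486·-65.602 = -3058.597124
x = (-1186.386876·72.516 − -68.486·3311.437876) / -3058.597124 = -46.019498
y = (19.778·3311.437876 − -1186.386876·-65.602) / -3058.597124 = 4.033134
|P − Q| = √((-46.019498 − 44.625)² + (4.033134 − 2.195)²) = 90.663133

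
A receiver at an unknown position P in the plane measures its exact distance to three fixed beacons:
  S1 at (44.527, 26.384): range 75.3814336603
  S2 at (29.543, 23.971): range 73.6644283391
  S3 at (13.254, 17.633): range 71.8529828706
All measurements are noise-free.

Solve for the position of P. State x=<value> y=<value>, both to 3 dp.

x=40.422 y=-48.886

eq1: (x − 44.527)² + (y − 26.384)² = 75.3814336603²
eq2: (x − 29.543)² + (y − 23.971)² = 73.6644283391²
eq3: (x − 13.254)² + (y − 17.633)² = 71.8529828706²
eq3−eq2, eq3−eq1 (x²,y² cancel):
  32.578·x + 12.676·y = 697.209630
  62.546·x + 17.502·y = 1672.668587
det = 32.578·17.502 − 12.676·62.546 = -222.652940
x = (697.209630·17.502 − 12.676·1672.668587) / -222.652940 = 40.422480
y = (32.578·1672.668587 − 697.209630·62.546) / -222.652940 = -48.885605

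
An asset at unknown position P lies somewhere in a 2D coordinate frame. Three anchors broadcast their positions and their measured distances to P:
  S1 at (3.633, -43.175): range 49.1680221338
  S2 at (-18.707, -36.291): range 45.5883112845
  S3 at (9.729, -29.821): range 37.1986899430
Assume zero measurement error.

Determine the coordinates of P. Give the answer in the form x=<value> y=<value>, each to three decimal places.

x=-1.109 y=5.764

eq1: (x − 3.633)² + (y + 43.175)² = 49.1680221338²
eq2: (x + 18.707)² + (y + 36.291)² = 45.5883112845²
eq3: (x − 9.729)² + (y + 29.821)² = 37.1986899430²
eq3−eq1, eq3−eq2 (x²,y² cancel):
  -12.192·x − 26.708·y = -140.418035
  -56.872·x − 12.940·y = -11.508544
det = -12.192·-12.940 − -26.708·-56.872 = -1361.172896
x = (-140.418035·-12.940 − -26.708·-11.508544) / -1361.172896 = -1.109072
y = (-12.192·-11.508544 − -140.418035·-56.872) / -1361.172896 = 5.763810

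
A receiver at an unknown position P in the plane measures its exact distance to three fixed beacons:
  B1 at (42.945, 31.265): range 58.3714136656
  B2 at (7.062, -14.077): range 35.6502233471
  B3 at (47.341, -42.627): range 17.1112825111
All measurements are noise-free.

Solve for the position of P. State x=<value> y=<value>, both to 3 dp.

eq1: (x − 42.945)² + (y − 31.265)² = 58.3714136656²
eq2: (x − 7.062)² + (y + 14.077)² = 35.6502233471²
eq3: (x − 47.341)² + (y + 42.627)² = 17.1112825111²
eq1−eq3, eq1−eq2 (x²,y² cancel):
  8.792·x − 147.784·y = 4350.884104
  -71.766·x − 90.684·y = -437.455968
det = 8.792·-90.684 − -147.784·-71.766 = -11403.160272
x = (4350.884104·-90.684 − -147.784·-437.455968) / -11403.160272 = 40.269939
y = (8.792·-437.455968 − 4350.884104·-71.766) / -11403.160272 = -27.045085

x=40.270 y=-27.045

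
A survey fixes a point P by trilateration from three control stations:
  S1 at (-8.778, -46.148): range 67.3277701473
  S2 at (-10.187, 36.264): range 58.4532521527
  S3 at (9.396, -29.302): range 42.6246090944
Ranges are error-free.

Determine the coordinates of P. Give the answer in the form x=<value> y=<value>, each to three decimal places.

x=37.624 y=2.636

eq1: (x + 8.778)² + (y + 46.148)² = 67.3277701473²
eq2: (x + 10.187)² + (y − 36.264)² = 58.4532521527²
eq3: (x − 9.396)² + (y + 29.302)² = 42.6246090944²
eq2−eq3, eq2−eq1 (x²,y² cancel):
  39.166·x − 131.132·y = 1127.964742
  2.818·x − 164.824·y = -328.407423
det = 39.166·-164.824 − -131.132·2.818 = -6085.966808
x = (1127.964742·-164.824 − -131.132·-328.407423) / -6085.966808 = 37.624323
y = (39.166·-328.407423 − 1127.964742·2.818) / -6085.966808 = 2.635737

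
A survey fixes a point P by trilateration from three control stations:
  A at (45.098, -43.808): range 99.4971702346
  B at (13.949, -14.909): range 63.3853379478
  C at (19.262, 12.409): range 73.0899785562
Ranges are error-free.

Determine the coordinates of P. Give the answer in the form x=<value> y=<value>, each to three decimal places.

x=-49.396 y=-12.655

eq1: (x − 45.098)² + (y + 43.808)² = 99.4971702346²
eq2: (x − 13.949)² + (y + 14.909)² = 63.3853379478²
eq3: (x − 19.262)² + (y − 12.409)² = 73.0899785562²
eq2−eq1, eq2−eq3 (x²,y² cancel):
  62.298·x − 57.798·y = -2345.868232
  10.626·x + 54.636·y = -1216.288856
det = 62.298·54.636 − -57.798·10.626 = 4017.875076
x = (-2345.868232·54.636 − -57.798·-1216.288856) / 4017.875076 = -49.396240
y = (62.298·-1216.288856 − -2345.868232·10.626) / 4017.875076 = -12.654741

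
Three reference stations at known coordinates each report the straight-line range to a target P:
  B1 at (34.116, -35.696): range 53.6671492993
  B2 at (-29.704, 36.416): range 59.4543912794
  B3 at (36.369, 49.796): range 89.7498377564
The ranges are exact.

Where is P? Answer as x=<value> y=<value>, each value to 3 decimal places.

x=-17.726 y=-21.819

eq1: (x − 34.116)² + (y + 35.696)² = 53.6671492993²
eq2: (x + 29.704)² + (y − 36.416)² = 59.4543912794²
eq3: (x − 36.369)² + (y − 49.796)² = 89.7498377564²
eq3−eq2, eq3−eq1 (x²,y² cancel):
  -132.146·x − 26.760·y = 2926.315630
  -4.506·x − 170.984·y = 3810.630558
det = -132.146·-170.984 − -26.760·-4.506 = 22474.271104
x = (2926.315630·-170.984 − -26.760·3810.630558) / 22474.271104 = -17.726078
y = (-132.146·3810.630558 − 2926.315630·-4.506) / 22474.271104 = -21.819333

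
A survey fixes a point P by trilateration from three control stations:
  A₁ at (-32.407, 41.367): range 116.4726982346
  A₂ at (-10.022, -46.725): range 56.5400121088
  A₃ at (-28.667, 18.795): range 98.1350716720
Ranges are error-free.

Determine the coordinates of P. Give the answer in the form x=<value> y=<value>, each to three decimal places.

x=46.467 y=-44.334

eq1: (x + 32.407)² + (y − 41.367)² = 116.4726982346²
eq2: (x + 10.022)² + (y + 46.725)² = 56.5400121088²
eq3: (x + 28.667)² + (y − 18.795)² = 98.1350716720²
eq1−eq2, eq1−eq3 (x²,y² cancel):
  44.770·x − 176.184·y = 9891.340236
  7.480·x − 45.144·y = 2349.003718
det = 44.770·-45.144 − -176.184·7.480 = -703.240560
x = (9891.340236·-45.144 − -176.184·2349.003718) / -703.240560 = 46.467446
y = (44.770·2349.003718 − 9891.340236·7.480) / -703.240560 = -44.334291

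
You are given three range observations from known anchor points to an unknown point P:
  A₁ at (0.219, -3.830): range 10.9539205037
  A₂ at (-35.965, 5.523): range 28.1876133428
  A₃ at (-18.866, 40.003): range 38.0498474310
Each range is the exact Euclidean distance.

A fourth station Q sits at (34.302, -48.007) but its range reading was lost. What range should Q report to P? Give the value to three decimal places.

eq1: (x − 0.219)² + (y + 3.830)² = 10.9539205037²
eq2: (x + 35.965)² + (y − 5.523)² = 28.1876133428²
eq3: (x + 18.866)² + (y − 40.003)² = 38.0498474310²
eq2−eq3, eq2−eq1 (x²,y² cancel):
  34.198·x + 68.960·y = -21.068133
  72.368·x − 18.706·y = -634.714721
det = 34.198·-18.706 − 68.960·72.368 = -5630.205068
x = (-21.068133·-18.706 − 68.960·-634.714721) / -5630.205068 = -7.844124
y = (34.198·-634.714721 − -21.068133·72.368) / -5630.205068 = 3.584473
|P − Q| = √((-7.844124 − 34.302)² + (3.584473 − -48.007)²) = 66.618134

66.618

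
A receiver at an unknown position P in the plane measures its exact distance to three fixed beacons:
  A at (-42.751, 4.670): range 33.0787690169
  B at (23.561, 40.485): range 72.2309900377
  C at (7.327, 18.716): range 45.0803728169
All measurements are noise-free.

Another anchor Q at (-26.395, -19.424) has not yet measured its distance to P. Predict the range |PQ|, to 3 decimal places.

eq1: (x + 42.751)² + (y − 4.670)² = 33.0787690169²
eq2: (x − 23.561)² + (y − 40.485)² = 72.2309900377²
eq3: (x − 7.327)² + (y − 18.716)² = 45.0803728169²
eq3−eq2, eq3−eq1 (x²,y² cancel):
  32.468·x + 43.538·y = -1394.893548
  -100.156·x − 28.092·y = 2383.518370
det = 32.468·-28.092 − 43.538·-100.156 = 3448.500872
x = (-1394.893548·-28.092 − 43.538·2383.518370) / 3448.500872 = -18.729377
y = (32.468·2383.518370 − -1394.893548·-100.156) / 3448.500872 = -18.071297
|P − Q| = √((-18.729377 − -26.395)² + (-18.071297 − -19.424)²) = 7.784059

7.784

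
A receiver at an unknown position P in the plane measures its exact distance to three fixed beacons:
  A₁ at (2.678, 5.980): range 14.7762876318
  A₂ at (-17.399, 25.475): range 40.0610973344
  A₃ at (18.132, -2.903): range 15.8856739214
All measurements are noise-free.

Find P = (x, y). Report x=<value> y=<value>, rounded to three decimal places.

eq1: (x − 2.678)² + (y − 5.980)² = 14.7762876318²
eq2: (x + 17.399)² + (y − 25.475)² = 40.0610973344²
eq3: (x − 18.132)² + (y + 2.903)² = 15.8856739214²
eq3−eq2, eq3−eq1 (x²,y² cancel):
  -71.062·x + 56.756·y = -738.032891
  -30.908·x + 17.766·y = -260.248789
det = -71.062·17.766 − 56.756·-30.908 = 491.726956
x = (-738.032891·17.766 − 56.756·-260.248789) / 491.726956 = 3.373392
y = (-71.062·-260.248789 − -738.032891·-30.908) / 491.726956 = -8.779916

x=3.373 y=-8.780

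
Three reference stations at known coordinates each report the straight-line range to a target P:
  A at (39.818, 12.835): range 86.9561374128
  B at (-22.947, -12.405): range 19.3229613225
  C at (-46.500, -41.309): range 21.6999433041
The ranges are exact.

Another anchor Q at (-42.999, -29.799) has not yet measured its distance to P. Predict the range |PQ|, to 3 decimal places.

9.673

eq1: (x − 39.818)² + (y − 12.835)² = 86.9561374128²
eq2: (x + 22.947)² + (y + 12.405)² = 19.3229613225²
eq3: (x + 46.500)² + (y + 41.309)² = 21.6999433041²
eq1−eq2, eq1−eq3 (x²,y² cancel):
  -125.530·x − 50.480·y = 6118.231484
  -172.636·x − 108.288·y = 9208.955426
det = -125.530·-108.288 − -50.480·-172.636 = 4878.727360
x = (6118.231484·-108.288 − -50.480·9208.955426) / 4878.727360 = -40.515275
y = (-125.530·9208.955426 − 6118.231484·-172.636) / 4878.727360 = -20.450654
|P − Q| = √((-40.515275 − -42.999)² + (-20.450654 − -29.799)²) = 9.672666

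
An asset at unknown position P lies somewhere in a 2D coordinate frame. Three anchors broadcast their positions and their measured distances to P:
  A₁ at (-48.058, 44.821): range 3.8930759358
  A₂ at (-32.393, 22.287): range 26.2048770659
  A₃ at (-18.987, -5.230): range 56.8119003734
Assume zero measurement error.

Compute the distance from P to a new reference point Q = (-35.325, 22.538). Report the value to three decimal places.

eq1: (x + 48.058)² + (y − 44.821)² = 3.8930759358²
eq2: (x + 32.393)² + (y − 22.287)² = 26.2048770659²
eq3: (x + 18.987)² + (y + 5.230)² = 56.8119003734²
eq3−eq1, eq3−eq2 (x²,y² cancel):
  -58.142·x + 100.102·y = 7143.070320
  -26.812·x + 55.034·y = 3699.054191
det = -58.142·55.034 − 100.102·-26.812 = -515.852004
x = (7143.070320·55.034 − 100.102·3699.054191) / -515.852004 = -44.254959
y = (-58.142·3699.054191 − 7143.070320·-26.812) / -515.852004 = 45.653418
|P − Q| = √((-44.254959 − -35.325)² + (45.653418 − 22.538)²) = 24.780370

24.780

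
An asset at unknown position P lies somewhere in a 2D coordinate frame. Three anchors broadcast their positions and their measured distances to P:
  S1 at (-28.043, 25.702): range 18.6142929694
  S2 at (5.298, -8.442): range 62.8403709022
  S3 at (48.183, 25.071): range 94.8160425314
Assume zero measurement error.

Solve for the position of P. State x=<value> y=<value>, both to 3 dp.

eq1: (x + 28.043)² + (y − 25.702)² = 18.6142929694²
eq2: (x − 5.298)² + (y + 8.442)² = 62.8403709022²
eq3: (x − 48.183)² + (y − 25.071)² = 94.8160425314²
eq3−eq2, eq3−eq1 (x²,y² cancel):
  -85.770·x − 67.026·y = 2190.349344
  -152.452·x + 1.262·y = 7140.436142
det = -85.770·1.262 − -67.026·-152.452 = -10326.489492
x = (2190.349344·1.262 − -67.026·7140.436142) / -10326.489492 = -46.614011
y = (-85.770·7140.436142 − 2190.349344·-152.452) / -10326.489492 = 26.970644

x=-46.614 y=26.971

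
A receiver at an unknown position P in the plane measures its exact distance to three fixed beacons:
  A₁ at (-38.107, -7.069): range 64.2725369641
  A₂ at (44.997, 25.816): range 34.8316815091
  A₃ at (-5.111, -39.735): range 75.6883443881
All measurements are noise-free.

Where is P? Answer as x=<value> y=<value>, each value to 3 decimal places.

eq1: (x + 38.107)² + (y + 7.069)² = 64.2725369641²
eq2: (x − 44.997)² + (y − 25.816)² = 34.8316815091²
eq3: (x + 5.111)² + (y + 39.735)² = 75.6883443881²
eq1−eq2, eq1−eq3 (x²,y² cancel):
  166.208·x + 65.770·y = 4106.794626
  65.992·x − 65.332·y = -1494.888132
det = 166.208·-65.332 − 65.770·65.992 = -15198.994896
x = (4106.794626·-65.332 − 65.770·-1494.888132) / -15198.994896 = 11.184050
y = (166.208·-1494.888132 − 4106.794626·65.992) / -15198.994896 = 34.178441

x=11.184 y=34.178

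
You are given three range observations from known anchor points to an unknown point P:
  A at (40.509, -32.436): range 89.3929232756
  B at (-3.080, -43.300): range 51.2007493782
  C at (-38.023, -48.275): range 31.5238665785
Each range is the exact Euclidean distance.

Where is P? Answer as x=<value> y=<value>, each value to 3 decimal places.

x=-47.758 y=-18.292

eq1: (x − 40.509)² + (y + 32.436)² = 89.3929232756²
eq2: (x + 3.080)² + (y + 43.300)² = 51.2007493782²
eq3: (x + 38.023)² + (y + 48.275)² = 31.5238665785²
eq1−eq2, eq1−eq3 (x²,y² cancel):
  -87.178·x − 21.728·y = 4560.881218
  -157.064·x − 31.678·y = 8080.491545
det = -87.178·-31.678 − -21.728·-157.064 = -651.061908
x = (4560.881218·-31.678 − -21.728·8080.491545) / -651.061908 = -47.757862
y = (-87.178·8080.491545 − 4560.881218·-157.064) / -651.061908 = -18.291894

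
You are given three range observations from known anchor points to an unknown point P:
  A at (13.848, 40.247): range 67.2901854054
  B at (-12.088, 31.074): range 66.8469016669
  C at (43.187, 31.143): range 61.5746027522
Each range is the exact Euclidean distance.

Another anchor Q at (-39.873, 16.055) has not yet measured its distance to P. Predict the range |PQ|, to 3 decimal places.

74.930

eq1: (x − 13.848)² + (y − 40.247)² = 67.2901854054²
eq2: (x + 12.088)² + (y − 31.074)² = 66.8469016669²
eq3: (x − 43.187)² + (y − 31.143)² = 61.5746027522²
eq1−eq3, eq1−eq2 (x²,y² cancel):
  58.678·x − 18.208·y = 1759.952653
  -51.872·x − 18.346·y = -640.414104
det = 58.678·-18.346 − -18.208·-51.872 = -2020.991964
x = (1759.952653·-18.346 − -18.208·-640.414104) / -2020.991964 = 21.746129
y = (58.678·-640.414104 − 1759.952653·-51.872) / -2020.991964 = -26.578060
|P − Q| = √((21.746129 − -39.873)² + (-26.578060 − 16.055)²) = 74.929933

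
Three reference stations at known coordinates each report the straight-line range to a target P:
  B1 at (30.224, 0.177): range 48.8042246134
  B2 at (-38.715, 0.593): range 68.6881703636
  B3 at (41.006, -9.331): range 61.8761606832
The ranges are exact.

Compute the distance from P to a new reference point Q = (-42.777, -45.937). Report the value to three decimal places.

107.375

eq1: (x − 30.224)² + (y − 0.177)² = 48.8042246134²
eq2: (x + 38.715)² + (y − 0.593)² = 68.6881703636²
eq3: (x − 41.006)² + (y + 9.331)² = 61.8761606832²
eq2−eq3, eq2−eq1 (x²,y² cancel):
  159.442·x − 19.848·y = 1158.762210
  137.878·x − 0.832·y = 1750.531039
det = 159.442·-0.832 − -19.848·137.878 = 2603.946800
x = (1158.762210·-0.832 − -19.848·1750.531039) / 2603.946800 = 12.972788
y = (159.442·1750.531039 − 1158.762210·137.878) / 2603.946800 = 45.830565
|P − Q| = √((12.972788 − -42.777)² + (45.830565 − -45.937)²) = 107.374694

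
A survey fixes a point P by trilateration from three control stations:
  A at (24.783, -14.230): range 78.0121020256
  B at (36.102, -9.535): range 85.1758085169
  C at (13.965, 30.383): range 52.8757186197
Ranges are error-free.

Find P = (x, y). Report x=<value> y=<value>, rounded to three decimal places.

eq1: (x − 24.783)² + (y + 14.230)² = 78.0121020256²
eq2: (x − 36.102)² + (y + 9.535)² = 85.1758085169²
eq3: (x − 13.965)² + (y − 30.383)² = 52.8757186197²
eq3−eq2, eq3−eq1 (x²,y² cancel):
  44.274·x − 79.836·y = -4182.954022
  21.636·x − 89.226·y = -3591.504368
det = 44.274·-89.226 − -79.836·21.636 = -2223.060228
x = (-4182.954022·-89.226 − -79.836·-3591.504368) / -2223.060228 = -38.908938
y = (44.274·-3591.504368 − -4182.954022·21.636) / -2223.060228 = 30.816921

x=-38.909 y=30.817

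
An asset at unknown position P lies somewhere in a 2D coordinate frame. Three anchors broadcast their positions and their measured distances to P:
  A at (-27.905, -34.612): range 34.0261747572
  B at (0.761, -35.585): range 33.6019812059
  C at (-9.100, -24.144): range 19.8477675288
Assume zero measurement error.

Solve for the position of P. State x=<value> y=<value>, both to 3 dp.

eq1: (x + 27.905)² + (y + 34.612)² = 34.0261747572²
eq2: (x − 0.761)² + (y + 35.585)² = 33.6019812059²
eq3: (x + 9.100)² + (y + 24.144)² = 19.8477675288²
eq2−eq3, eq2−eq1 (x²,y² cancel):
  -19.722·x + 22.882·y = 134.030655
  -57.332·x + 1.946·y = 681.120795
det = -19.722·1.946 − 22.882·-57.332 = 1273.491812
x = (134.030655·1.946 − 22.882·681.120795) / 1273.491812 = -12.033515
y = (-19.722·681.120795 − 134.030655·-57.332) / 1273.491812 = -4.514217

x=-12.034 y=-4.514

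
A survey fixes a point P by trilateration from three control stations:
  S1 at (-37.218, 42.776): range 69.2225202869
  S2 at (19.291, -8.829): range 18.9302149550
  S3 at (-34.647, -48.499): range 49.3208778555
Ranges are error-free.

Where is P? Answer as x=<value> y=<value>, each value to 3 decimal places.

eq1: (x + 37.218)² + (y − 42.776)² = 69.2225202869²
eq2: (x − 19.291)² + (y + 8.829)² = 18.9302149550²
eq3: (x + 34.647)² + (y + 48.499)² = 49.3208778555²
eq1−eq3, eq1−eq2 (x²,y² cancel):
  5.142·x − 182.550·y = 2696.810232
  113.018·x − 103.210·y = 1668.532499
det = 5.142·-103.210 − -182.550·113.018 = 20100.730080
x = (2696.810232·-103.210 − -182.550·1668.532499) / 20100.730080 = 1.306063
y = (5.142·1668.532499 − 2696.810232·113.018) / 20100.730080 = -14.736206

x=1.306 y=-14.736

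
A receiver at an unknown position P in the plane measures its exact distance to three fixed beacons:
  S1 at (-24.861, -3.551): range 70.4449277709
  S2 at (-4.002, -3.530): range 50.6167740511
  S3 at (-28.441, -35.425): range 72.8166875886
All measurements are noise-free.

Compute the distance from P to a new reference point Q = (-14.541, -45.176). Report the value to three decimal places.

eq1: (x + 24.861)² + (y + 3.551)² = 70.4449277709²
eq2: (x + 4.002)² + (y + 3.530)² = 50.6167740511²
eq3: (x + 28.441)² + (y + 35.425)² = 72.8166875886²
eq2−eq3, eq2−eq1 (x²,y² cancel):
  -48.878·x − 63.790·y = -704.867974
  -41.718·x − 0.042·y = -1798.228015
det = -48.878·-0.042 − -63.790·-41.718 = -2659.138344
x = (-704.867974·-0.042 − -63.790·-1798.228015) / -2659.138344 = 43.126512
y = (-48.878·-1798.228015 − -704.867974·-41.718) / -2659.138344 = -21.995135
|P − Q| = √((43.126512 − -14.541)² + (-21.995135 − -45.176)²) = 62.152187

62.152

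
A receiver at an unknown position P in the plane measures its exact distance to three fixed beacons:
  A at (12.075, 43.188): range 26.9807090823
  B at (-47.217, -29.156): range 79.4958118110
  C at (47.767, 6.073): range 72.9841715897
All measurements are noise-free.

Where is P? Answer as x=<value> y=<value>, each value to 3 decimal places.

x=-14.904 y=43.476

eq1: (x − 12.075)² + (y − 43.188)² = 26.9807090823²
eq2: (x + 47.217)² + (y + 29.156)² = 79.4958118110²
eq3: (x − 47.767)² + (y − 6.073)² = 72.9841715897²
eq3−eq1, eq3−eq2 (x²,y² cancel):
  -71.384·x + 74.230·y = 4291.171991
  -189.968·x − 70.458·y = -231.944986
det = -71.384·-70.458 − 74.230·-189.968 = 19130.898512
x = (4291.171991·-70.458 − 74.230·-231.944986) / 19130.898512 = -14.904168
y = (-71.384·-231.944986 − 4291.171991·-189.968) / 19130.898512 = 43.476396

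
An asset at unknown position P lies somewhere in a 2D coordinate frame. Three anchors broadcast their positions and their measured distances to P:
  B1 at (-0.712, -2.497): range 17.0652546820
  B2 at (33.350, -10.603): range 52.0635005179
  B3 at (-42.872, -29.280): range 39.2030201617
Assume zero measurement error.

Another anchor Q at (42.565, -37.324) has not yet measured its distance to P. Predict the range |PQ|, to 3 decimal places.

71.030

eq1: (x + 0.712)² + (y + 2.497)² = 17.0652546820²
eq2: (x − 33.350)² + (y + 10.603)² = 52.0635005179²
eq3: (x + 42.872)² + (y + 29.280)² = 39.2030201617²
eq2−eq1, eq2−eq3 (x²,y² cancel):
  -68.124·x + 16.212·y = 1201.481013
  -152.444·x − 37.354·y = 2644.411971
det = -68.124·-37.354 − 16.212·-152.444 = 5016.126024
x = (1201.481013·-37.354 − 16.212·2644.411971) / 5016.126024 = -17.493844
y = (-68.124·2644.411971 − 1201.481013·-152.444) / 5016.126024 = 0.600194
|P − Q| = √((-17.493844 − 42.565)² + (0.600194 − -37.324)²) = 71.030341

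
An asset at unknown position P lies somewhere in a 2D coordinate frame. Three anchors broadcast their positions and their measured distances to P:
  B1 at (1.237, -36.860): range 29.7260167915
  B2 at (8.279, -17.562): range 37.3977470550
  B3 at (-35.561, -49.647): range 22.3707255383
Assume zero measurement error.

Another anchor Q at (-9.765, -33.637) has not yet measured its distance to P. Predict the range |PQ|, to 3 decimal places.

eq1: (x − 1.237)² + (y + 36.860)² = 29.7260167915²
eq2: (x − 8.279)² + (y + 17.562)² = 37.3977470550²
eq3: (x + 35.561)² + (y + 49.647)² = 22.3707255383²
eq1−eq3, eq1−eq2 (x²,y² cancel):
  -73.596·x − 25.574·y = 2752.406274
  14.084·x + 38.596·y = -1498.179494
det = -73.596·38.596 − -25.574·14.084 = -2480.327000
x = (2752.406274·38.596 − -25.574·-1498.179494) / -2480.327000 = -27.382450
y = (-73.596·-1498.179494 − 2752.406274·14.084) / -2480.327000 = -28.824880
|P − Q| = √((-27.382450 − -9.765)² + (-28.824880 − -33.637)²) = 18.262832

18.263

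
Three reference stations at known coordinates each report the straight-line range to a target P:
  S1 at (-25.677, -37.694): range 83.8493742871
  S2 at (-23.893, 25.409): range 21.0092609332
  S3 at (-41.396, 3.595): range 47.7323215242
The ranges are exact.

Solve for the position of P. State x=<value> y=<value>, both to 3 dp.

x=-19.317 y=45.914

eq1: (x + 25.677)² + (y + 37.694)² = 83.8493742871²
eq2: (x + 23.893)² + (y − 25.409)² = 21.0092609332²
eq3: (x + 41.396)² + (y − 3.595)² = 47.7323215242²
eq2−eq1, eq2−eq3 (x²,y² cancel):
  -3.568·x − 126.206·y = -5725.675288
  -35.006·x − 43.628·y = -1326.925362
det = -3.568·-43.628 − -126.206·-35.006 = -4262.302532
x = (-5725.675288·-43.628 − -126.206·-1326.925362) / -4262.302532 = -19.316747
y = (-3.568·-1326.925362 − -5725.675288·-35.006) / -4262.302532 = 45.913803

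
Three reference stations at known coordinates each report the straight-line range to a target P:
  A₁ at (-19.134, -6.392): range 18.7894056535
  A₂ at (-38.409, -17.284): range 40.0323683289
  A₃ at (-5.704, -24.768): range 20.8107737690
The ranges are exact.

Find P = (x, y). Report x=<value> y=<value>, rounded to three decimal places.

eq1: (x + 19.134)² + (y + 6.392)² = 18.7894056535²
eq2: (x + 38.409)² + (y + 17.284)² = 40.0323683289²
eq3: (x + 5.704)² + (y + 24.768)² = 20.8107737690²
eq1−eq3, eq1−eq2 (x²,y² cancel):
  26.860·x − 36.752·y = 158.975280
  -38.550·x − 21.784·y = 117.471568
det = 26.860·-21.784 − -36.752·-38.550 = -2001.907840
x = (158.975280·-21.784 − -36.752·117.471568) / -2001.907840 = -0.426692
y = (26.860·117.471568 − 158.975280·-38.550) / -2001.907840 = -4.637468

x=-0.427 y=-4.637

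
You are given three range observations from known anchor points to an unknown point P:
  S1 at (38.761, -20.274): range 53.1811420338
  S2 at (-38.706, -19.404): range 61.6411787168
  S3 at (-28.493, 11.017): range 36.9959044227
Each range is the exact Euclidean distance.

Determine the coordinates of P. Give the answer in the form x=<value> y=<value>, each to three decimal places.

eq1: (x − 38.761)² + (y + 20.274)² = 53.1811420338²
eq2: (x + 38.706)² + (y + 19.404)² = 61.6411787168²
eq3: (x + 28.493)² + (y − 11.017)² = 36.9959044227²
eq2−eq3, eq2−eq1 (x²,y² cancel):
  20.426·x + 60.842·y = 1489.493656
  154.934·x − 1.740·y = 1010.181591
det = 20.426·-1.740 − 60.842·154.934 = -9462.035668
x = (1489.493656·-1.740 − 60.842·1010.181591) / -9462.035668 = 6.769493
y = (20.426·1010.181591 − 1489.493656·154.934) / -9462.035668 = 22.208671

x=6.769 y=22.209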